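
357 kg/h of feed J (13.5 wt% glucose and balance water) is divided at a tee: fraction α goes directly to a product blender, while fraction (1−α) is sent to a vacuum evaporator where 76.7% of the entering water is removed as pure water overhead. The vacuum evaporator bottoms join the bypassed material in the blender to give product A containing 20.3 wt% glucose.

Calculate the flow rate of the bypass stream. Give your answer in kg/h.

All 357×0.135 = 48.195 kg/h of glucose reaches A, so A = 48.195/0.203 = 237.41 kg/h and vapour = 119.59 kg/h.
The evaporator receives (1−α)·357 of feed at 0.865 water and removes 0.767 of that water:
0.767×0.865×(1−α)×357 = 119.59
(1−α) = 119.59/236.85 = 0.5049;  α = 0.4951.
Bypass flow = 0.4951×357 = 176.75 kg/h.

176.8 kg/h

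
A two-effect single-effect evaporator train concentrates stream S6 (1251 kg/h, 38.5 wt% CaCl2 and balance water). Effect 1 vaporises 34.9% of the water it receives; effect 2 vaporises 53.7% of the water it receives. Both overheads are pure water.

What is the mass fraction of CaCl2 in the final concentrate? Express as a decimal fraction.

water in feed = 1251×0.615 = 769.37 kg/h.
After stage 1: water left = (1−0.349)×769.37 = 500.86; stream total = 982.49 kg/h.
After stage 2: water left = (1−0.537)×500.86 = 231.9; final concentrate = 713.53 kg/h.
CaCl2 fraction = 481.63/713.53 = 0.675.

0.675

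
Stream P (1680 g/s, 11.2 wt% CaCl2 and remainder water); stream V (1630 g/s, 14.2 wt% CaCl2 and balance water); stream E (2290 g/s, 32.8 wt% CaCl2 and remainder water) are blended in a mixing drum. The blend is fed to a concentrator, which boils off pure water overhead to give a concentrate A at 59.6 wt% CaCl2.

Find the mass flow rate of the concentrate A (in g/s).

CaCl2 entering = 1680×0.112 + 1630×0.142 + 2290×0.328 = 1170.7 g/s.
All CaCl2 reports to A, so A = 1170.7/0.596 = 1964.3 g/s.

1964 g/s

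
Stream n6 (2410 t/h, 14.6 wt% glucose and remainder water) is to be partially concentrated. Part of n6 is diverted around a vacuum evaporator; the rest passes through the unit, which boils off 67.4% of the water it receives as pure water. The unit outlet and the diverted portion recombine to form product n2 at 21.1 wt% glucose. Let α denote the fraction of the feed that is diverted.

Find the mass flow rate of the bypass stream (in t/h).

1120 t/h

All 2410×0.146 = 351.86 t/h of glucose reaches n2, so n2 = 351.86/0.211 = 1667.6 t/h and vapour = 742.42 t/h.
The evaporator receives (1−α)·2410 of feed at 0.854 water and removes 0.674 of that water:
0.674×0.854×(1−α)×2410 = 742.42
(1−α) = 742.42/1387.2 = 0.5352;  α = 0.4648.
Bypass flow = 0.4648×2410 = 1120.2 t/h.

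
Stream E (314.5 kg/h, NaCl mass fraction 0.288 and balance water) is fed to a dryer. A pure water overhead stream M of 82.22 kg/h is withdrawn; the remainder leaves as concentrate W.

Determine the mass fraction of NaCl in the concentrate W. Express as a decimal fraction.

NaCl is not removed: 314.5×0.288 = 90.576 kg/h of NaCl enters W.
Concentrate = 314.5 − 82.22 = 232.28 kg/h.
Mass fraction = 90.576/232.28 = 0.390.

0.390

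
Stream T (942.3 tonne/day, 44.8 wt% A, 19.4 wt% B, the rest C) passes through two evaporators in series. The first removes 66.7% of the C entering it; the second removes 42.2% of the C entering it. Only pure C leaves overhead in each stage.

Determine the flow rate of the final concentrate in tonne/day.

669.9 tonne/day

C in feed = 942.3×0.358 = 337.34 tonne/day.
After stage 1: C left = (1−0.667)×337.34 = 112.34; stream total = 717.29 tonne/day.
After stage 2: C left = (1−0.422)×112.34 = 64.93; final concentrate = 669.89 tonne/day.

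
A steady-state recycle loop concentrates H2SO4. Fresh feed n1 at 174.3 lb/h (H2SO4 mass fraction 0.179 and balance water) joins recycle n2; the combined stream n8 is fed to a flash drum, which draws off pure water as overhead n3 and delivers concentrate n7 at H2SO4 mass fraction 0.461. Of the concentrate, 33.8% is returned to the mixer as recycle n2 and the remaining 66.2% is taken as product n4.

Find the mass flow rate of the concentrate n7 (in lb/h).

102.2 lb/h

Overall H2SO4 balance (none leaves overhead): H2SO4 in fresh feed = H2SO4 in product, i.e. 174.3×0.179 = (1−0.338)·n7·0.461.
n7 = 31.2/(0.461×0.662) = 102.23 lb/h.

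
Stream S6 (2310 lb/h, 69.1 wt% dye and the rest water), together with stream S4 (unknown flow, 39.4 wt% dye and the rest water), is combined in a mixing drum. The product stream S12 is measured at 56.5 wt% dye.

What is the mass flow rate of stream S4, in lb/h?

1702 lb/h

Let S4 be the unknown flow. Total out = 2310 + S4.
dye balance: 1596.2 + 0.394·S4 = 0.565·(2310 + S4)
(0.394 − 0.565)·S4 = 0.565×2310 − 1596.2 = -291.06
S4 = -291.06 / -0.171 = 1702.1 lb/h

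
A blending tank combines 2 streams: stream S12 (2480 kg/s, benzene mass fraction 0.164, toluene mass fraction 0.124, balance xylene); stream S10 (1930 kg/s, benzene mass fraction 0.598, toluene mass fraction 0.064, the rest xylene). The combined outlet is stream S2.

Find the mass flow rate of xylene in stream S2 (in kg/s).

2418 kg/s

xylene out = xylene in = 2480×0.712 + 1930×0.338 = 2418.1 kg/s.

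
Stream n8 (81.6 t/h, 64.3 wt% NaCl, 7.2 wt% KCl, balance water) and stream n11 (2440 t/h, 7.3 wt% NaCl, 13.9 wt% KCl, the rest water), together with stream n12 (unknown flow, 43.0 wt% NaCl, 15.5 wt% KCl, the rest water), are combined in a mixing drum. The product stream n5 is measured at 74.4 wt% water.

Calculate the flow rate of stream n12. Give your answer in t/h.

Let n12 be the unknown flow. Total out = 2521.6 + n12.
water balance: 1946 + 0.415·n12 = 0.744·(2521.6 + n12)
(0.415 − 0.744)·n12 = 0.744×2521.6 − 1946 = -69.906
n12 = -69.906 / -0.329 = 212.48 t/h

212.5 t/h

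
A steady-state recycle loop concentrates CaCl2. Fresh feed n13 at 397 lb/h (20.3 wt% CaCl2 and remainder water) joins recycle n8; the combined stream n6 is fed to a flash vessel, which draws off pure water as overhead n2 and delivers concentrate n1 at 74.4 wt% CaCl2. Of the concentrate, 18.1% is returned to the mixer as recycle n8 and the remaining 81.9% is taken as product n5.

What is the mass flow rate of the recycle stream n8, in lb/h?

Overall CaCl2 balance (none leaves overhead): CaCl2 in fresh feed = CaCl2 in product, i.e. 397×0.203 = (1−0.181)·n1·0.744.
n1 = 80.591/(0.744×0.819) = 132.26 lb/h.
Recycle n8 = 0.181×132.26 = 23.939 lb/h.

23.94 lb/h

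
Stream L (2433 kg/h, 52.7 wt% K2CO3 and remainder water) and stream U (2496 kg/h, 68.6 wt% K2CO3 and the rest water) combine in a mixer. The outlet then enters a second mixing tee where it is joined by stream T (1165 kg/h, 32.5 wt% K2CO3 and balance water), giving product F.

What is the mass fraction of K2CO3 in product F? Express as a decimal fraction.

Overall, product flow = 6094 kg/h.
K2CO3 in = 2433×0.527 + 2496×0.686 + 1165×0.325 = 3373.1 kg/h.
K2CO3 fraction in F = 0.5535.

0.5535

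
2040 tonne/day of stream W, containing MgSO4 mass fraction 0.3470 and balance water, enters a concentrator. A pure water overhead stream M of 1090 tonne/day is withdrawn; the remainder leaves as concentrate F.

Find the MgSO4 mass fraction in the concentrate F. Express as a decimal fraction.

0.7451

MgSO4 is not removed: 2040×0.347 = 707.88 tonne/day of MgSO4 enters F.
Concentrate = 2040 − 1090 = 950 tonne/day.
Mass fraction = 707.88/950 = 0.7451.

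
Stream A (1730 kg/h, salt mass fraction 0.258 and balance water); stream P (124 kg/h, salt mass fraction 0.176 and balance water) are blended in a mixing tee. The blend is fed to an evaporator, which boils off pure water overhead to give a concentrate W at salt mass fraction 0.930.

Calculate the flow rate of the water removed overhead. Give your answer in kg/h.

salt entering = 1730×0.258 + 124×0.176 = 468.16 kg/h.
All salt reports to W, so W = 468.16/0.930 = 503.4 kg/h.
Total feed = 1854 kg/h; overhead = 1854 − 503.4 = 1350.6 kg/h.

1351 kg/h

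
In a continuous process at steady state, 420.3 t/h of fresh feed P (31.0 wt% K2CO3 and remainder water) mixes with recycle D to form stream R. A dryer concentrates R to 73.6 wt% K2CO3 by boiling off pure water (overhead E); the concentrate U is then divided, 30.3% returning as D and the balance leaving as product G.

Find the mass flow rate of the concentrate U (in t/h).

254 t/h

Overall K2CO3 balance (none leaves overhead): K2CO3 in fresh feed = K2CO3 in product, i.e. 420.3×0.310 = (1−0.303)·U·0.736.
U = 130.29/(0.736×0.697) = 253.99 t/h.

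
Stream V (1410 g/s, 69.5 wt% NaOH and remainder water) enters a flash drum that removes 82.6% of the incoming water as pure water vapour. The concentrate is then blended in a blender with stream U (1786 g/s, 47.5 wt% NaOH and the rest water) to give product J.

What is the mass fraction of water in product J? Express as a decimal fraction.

Vapour removed = 0.826×0.305×1410 = 355.22 g/s; concentrate = 1054.8 g/s.
water reaching the mixer = 74.829 (from concentrate) + 1786×0.525 = 1012.5 g/s.
Product flow = 1054.8 + 1786 = 2840.8 g/s; water fraction = 0.356.

0.356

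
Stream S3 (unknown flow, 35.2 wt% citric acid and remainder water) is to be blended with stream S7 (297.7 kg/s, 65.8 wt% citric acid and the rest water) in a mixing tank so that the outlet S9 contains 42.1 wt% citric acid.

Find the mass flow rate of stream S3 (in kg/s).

1023 kg/s

Let S3 be the unknown flow. Total out = 297.7 + S3.
citric acid balance: 195.89 + 0.352·S3 = 0.421·(297.7 + S3)
(0.352 − 0.421)·S3 = 0.421×297.7 − 195.89 = -70.555
S3 = -70.555 / -0.069 = 1022.5 kg/s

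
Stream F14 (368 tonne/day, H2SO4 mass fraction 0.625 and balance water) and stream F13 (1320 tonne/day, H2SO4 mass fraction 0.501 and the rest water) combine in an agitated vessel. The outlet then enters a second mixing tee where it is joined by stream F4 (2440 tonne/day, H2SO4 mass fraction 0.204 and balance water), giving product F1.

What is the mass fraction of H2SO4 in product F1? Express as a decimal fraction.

Overall, product flow = 4128 tonne/day.
H2SO4 in = 368×0.625 + 1320×0.501 + 2440×0.204 = 1389.1 tonne/day.
H2SO4 fraction in F1 = 0.337.

0.337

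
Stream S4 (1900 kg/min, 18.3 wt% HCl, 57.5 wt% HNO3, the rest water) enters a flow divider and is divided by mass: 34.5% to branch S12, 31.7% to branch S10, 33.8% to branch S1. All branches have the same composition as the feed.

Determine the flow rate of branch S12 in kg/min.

655.5 kg/min

Branch S12 flow = 0.345×1900 = 655.5 kg/min.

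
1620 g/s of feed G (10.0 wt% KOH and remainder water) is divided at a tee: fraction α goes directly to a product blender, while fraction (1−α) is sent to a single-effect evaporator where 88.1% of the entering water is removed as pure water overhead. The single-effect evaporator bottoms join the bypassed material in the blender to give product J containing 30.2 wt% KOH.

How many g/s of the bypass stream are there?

All 1620×0.100 = 162 g/s of KOH reaches J, so J = 162/0.302 = 536.42 g/s and vapour = 1083.6 g/s.
The evaporator receives (1−α)·1620 of feed at 0.900 water and removes 0.881 of that water:
0.881×0.900×(1−α)×1620 = 1083.6
(1−α) = 1083.6/1284.5 = 0.8436;  α = 0.1564.
Bypass flow = 0.1564×1620 = 253.4 g/s.

253.4 g/s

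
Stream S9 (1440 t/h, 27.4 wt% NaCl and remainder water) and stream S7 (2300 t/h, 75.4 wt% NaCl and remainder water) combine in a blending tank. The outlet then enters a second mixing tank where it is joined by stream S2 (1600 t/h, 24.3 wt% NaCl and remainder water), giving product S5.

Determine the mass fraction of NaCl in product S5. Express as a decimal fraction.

0.4715

Overall, product flow = 5340 t/h.
NaCl in = 1440×0.274 + 2300×0.754 + 1600×0.243 = 2517.6 t/h.
NaCl fraction in S5 = 0.4715.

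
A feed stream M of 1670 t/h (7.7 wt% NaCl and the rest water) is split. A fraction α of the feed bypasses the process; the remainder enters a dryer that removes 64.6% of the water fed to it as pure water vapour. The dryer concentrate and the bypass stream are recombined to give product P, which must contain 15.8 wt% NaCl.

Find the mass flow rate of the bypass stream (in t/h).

All 1670×0.077 = 128.59 t/h of NaCl reaches P, so P = 128.59/0.158 = 813.86 t/h and vapour = 856.14 t/h.
The evaporator receives (1−α)·1670 of feed at 0.923 water and removes 0.646 of that water:
0.646×0.923×(1−α)×1670 = 856.14
(1−α) = 856.14/995.75 = 0.8598;  α = 0.1402.
Bypass flow = 0.1402×1670 = 234.15 t/h.

234.1 t/h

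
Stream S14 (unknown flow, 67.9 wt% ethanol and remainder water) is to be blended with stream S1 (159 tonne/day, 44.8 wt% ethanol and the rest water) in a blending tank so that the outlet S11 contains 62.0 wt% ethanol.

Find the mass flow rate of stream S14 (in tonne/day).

463.5 tonne/day

Let S14 be the unknown flow. Total out = 159 + S14.
ethanol balance: 71.232 + 0.679·S14 = 0.620·(159 + S14)
(0.679 − 0.620)·S14 = 0.620×159 − 71.232 = 27.348
S14 = 27.348 / 0.059 = 463.53 tonne/day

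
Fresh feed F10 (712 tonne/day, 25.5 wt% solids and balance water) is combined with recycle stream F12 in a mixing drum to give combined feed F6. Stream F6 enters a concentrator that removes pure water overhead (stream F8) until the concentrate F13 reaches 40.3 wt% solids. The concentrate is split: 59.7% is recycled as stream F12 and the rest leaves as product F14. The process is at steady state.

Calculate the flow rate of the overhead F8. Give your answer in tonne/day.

261.5 tonne/day

Overall solids balance (none leaves overhead): solids in fresh feed = solids in product, i.e. 712×0.255 = (1−0.597)·F13·0.403.
F13 = 181.56/(0.403×0.403) = 1117.9 tonne/day.
Recycle F12 = 0.597×1117.9 = 667.4 tonne/day.
Combined feed F6 = 712 + 667.4 = 1379.4 tonne/day.
Overhead F8 = F6 − F13 = 1379.4 − 1117.9 = 261.48 tonne/day.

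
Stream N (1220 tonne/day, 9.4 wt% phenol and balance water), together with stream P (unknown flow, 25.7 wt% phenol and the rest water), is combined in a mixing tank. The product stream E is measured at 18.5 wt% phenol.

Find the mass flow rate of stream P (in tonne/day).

Let P be the unknown flow. Total out = 1220 + P.
phenol balance: 114.68 + 0.257·P = 0.185·(1220 + P)
(0.257 − 0.185)·P = 0.185×1220 − 114.68 = 111.02
P = 111.02 / 0.072 = 1541.9 tonne/day

1542 tonne/day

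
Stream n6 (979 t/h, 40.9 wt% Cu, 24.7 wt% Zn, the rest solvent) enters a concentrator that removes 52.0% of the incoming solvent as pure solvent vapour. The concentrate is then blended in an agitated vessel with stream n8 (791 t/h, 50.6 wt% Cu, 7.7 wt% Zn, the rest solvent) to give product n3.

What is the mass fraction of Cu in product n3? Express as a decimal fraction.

Vapour removed = 0.520×0.344×979 = 175.12 t/h; concentrate = 803.88 t/h.
Cu reaching the mixer = 400.41 (from concentrate) + 791×0.506 = 800.66 t/h.
Product flow = 803.88 + 791 = 1594.9 t/h; Cu fraction = 0.502.

0.502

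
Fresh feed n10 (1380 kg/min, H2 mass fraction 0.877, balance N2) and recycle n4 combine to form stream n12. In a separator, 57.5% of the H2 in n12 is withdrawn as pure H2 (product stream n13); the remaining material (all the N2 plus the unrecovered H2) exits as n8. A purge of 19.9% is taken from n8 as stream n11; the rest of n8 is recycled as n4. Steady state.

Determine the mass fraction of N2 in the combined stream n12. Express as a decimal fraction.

N2 enters only via n10 and leaves only via the purge: 1380×0.123 = 0.199×(N2 in n8), and the separator passes all N2, so N2 in n12 = N2 in n8 = 852.96 kg/min.
H2 in n12: m_A = 1380×0.877 + (1−0.199)·(1−0.575)·m_A, so m_A = 1210.3/0.6596 = 1834.9 kg/min.
n12 = 1834.9 + 852.96 = 2687.9 kg/min.
N2 fraction in n12 = 852.96/2687.9 = 0.317.

0.317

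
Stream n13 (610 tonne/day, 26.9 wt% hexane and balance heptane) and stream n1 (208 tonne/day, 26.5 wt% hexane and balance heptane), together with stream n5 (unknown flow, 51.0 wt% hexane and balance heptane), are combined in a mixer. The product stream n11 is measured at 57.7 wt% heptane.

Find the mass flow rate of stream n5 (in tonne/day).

Let n5 be the unknown flow. Total out = 818 + n5.
heptane balance: 598.79 + 0.490·n5 = 0.577·(818 + n5)
(0.490 − 0.577)·n5 = 0.577×818 − 598.79 = -126.8
n5 = -126.8 / -0.087 = 1457.5 tonne/day

1458 tonne/day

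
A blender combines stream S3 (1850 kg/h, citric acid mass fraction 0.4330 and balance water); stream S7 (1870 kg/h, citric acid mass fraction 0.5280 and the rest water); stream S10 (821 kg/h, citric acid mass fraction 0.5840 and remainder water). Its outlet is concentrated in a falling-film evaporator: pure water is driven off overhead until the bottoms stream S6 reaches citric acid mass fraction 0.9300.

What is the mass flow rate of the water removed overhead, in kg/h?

2102 kg/h

citric acid entering = 1850×0.433 + 1870×0.528 + 821×0.584 = 2267.9 kg/h.
All citric acid reports to S6, so S6 = 2267.9/0.930 = 2438.6 kg/h.
Total feed = 4541 kg/h; overhead = 4541 − 2438.6 = 2102.4 kg/h.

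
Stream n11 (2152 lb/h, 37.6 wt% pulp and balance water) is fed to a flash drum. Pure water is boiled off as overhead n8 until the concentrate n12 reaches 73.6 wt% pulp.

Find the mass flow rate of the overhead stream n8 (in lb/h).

1053 lb/h

pulp is conserved: 2152×0.376 = 809.15 lb/h all reports to the concentrate.
Concentrate = 809.15/(target fraction) = 1099.4 lb/h.
Overhead = 2152 − 1099.4 = 1052.6 lb/h.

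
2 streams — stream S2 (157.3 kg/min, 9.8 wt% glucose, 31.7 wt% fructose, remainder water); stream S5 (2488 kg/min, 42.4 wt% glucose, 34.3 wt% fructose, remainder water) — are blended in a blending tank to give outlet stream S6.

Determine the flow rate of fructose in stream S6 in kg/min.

fructose out = fructose in = 157.3×0.317 + 2488×0.343 = 903.25 kg/min.

903.2 kg/min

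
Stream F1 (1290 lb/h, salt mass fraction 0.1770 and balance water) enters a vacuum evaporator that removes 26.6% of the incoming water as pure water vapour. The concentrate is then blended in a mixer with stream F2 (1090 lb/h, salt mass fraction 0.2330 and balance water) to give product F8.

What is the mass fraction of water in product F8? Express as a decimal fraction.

Vapour removed = 0.266×0.823×1290 = 282.4 lb/h; concentrate = 1007.6 lb/h.
water reaching the mixer = 779.27 (from concentrate) + 1090×0.767 = 1615.3 lb/h.
Product flow = 1007.6 + 1090 = 2097.6 lb/h; water fraction = 0.7701.

0.7701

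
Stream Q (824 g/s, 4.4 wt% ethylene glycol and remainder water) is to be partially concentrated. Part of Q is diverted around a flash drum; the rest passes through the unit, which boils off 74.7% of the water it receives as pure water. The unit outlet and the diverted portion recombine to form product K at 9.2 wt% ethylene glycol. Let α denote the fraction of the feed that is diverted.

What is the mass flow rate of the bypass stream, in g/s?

222 g/s

All 824×0.044 = 36.256 g/s of ethylene glycol reaches K, so K = 36.256/0.092 = 394.09 g/s and vapour = 429.91 g/s.
The evaporator receives (1−α)·824 of feed at 0.956 water and removes 0.747 of that water:
0.747×0.956×(1−α)×824 = 429.91
(1−α) = 429.91/588.44 = 0.7306;  α = 0.2694.
Bypass flow = 0.2694×824 = 221.99 g/s.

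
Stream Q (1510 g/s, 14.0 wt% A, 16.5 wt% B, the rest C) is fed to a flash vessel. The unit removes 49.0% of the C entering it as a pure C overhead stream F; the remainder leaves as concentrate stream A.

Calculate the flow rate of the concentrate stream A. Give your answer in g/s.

995.8 g/s

C entering = 1510×0.695 = 1049.4 g/s; overhead removed = 0.490×1049.4 = 514.23 g/s.
Concentrate = 1510 − 514.23 = 995.77 g/s.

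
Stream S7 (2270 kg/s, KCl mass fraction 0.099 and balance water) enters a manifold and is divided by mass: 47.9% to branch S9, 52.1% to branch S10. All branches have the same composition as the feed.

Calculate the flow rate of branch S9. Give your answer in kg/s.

Branch S9 flow = 0.479×2270 = 1087.3 kg/s.

1087 kg/s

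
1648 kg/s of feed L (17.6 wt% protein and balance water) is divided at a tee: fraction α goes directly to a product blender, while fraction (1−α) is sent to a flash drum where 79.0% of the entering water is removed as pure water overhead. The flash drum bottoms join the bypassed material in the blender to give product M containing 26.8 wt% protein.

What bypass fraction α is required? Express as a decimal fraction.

All 1648×0.176 = 290.05 kg/s of protein reaches M, so M = 290.05/0.268 = 1082.3 kg/s and vapour = 565.73 kg/s.
The evaporator receives (1−α)·1648 of feed at 0.824 water and removes 0.790 of that water:
0.790×0.824×(1−α)×1648 = 565.73
(1−α) = 565.73/1072.8 = 0.5273;  α = 0.4727.

0.473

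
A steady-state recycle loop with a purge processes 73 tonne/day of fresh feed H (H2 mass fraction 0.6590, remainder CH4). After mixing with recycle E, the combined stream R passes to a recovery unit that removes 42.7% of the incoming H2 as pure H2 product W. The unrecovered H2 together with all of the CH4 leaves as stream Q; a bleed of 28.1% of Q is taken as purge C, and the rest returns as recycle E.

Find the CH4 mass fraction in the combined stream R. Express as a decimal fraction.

CH4 enters only via H and leaves only via the purge: 73×0.341 = 0.281×(CH4 in Q), and the recovery unit passes all CH4, so CH4 in R = CH4 in Q = 88.587 tonne/day.
H2 in R: m_A = 73×0.659 + (1−0.281)·(1−0.427)·m_A, so m_A = 48.107/0.5880 = 81.813 tonne/day.
R = 81.813 + 88.587 = 170.4 tonne/day.
CH4 fraction in R = 88.587/170.4 = 0.5199.

0.5199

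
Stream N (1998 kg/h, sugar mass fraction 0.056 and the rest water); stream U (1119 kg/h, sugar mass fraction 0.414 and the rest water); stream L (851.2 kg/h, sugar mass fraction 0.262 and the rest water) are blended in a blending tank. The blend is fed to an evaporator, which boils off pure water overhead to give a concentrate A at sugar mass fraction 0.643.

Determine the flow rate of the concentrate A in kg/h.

sugar entering = 1998×0.056 + 1119×0.414 + 851.2×0.262 = 798.17 kg/h.
All sugar reports to A, so A = 798.17/0.643 = 1241.3 kg/h.

1241 kg/h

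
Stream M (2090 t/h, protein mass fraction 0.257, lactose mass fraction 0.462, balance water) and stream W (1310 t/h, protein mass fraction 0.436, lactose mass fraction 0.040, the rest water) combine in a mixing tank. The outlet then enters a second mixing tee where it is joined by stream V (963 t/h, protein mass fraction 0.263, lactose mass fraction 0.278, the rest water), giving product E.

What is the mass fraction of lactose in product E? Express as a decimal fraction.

0.295

Overall, product flow = 4363 t/h.
lactose in = 2090×0.462 + 1310×0.040 + 963×0.278 = 1285.7 t/h.
lactose fraction in E = 0.295.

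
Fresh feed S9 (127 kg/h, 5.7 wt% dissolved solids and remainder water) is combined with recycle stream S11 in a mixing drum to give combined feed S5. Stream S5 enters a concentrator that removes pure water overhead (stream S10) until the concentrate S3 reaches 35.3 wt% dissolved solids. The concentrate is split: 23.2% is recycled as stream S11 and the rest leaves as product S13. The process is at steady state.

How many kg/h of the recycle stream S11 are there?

Overall dissolved solids balance (none leaves overhead): dissolved solids in fresh feed = dissolved solids in product, i.e. 127×0.057 = (1−0.232)·S3·0.353.
S3 = 7.239/(0.353×0.768) = 26.702 kg/h.
Recycle S11 = 0.232×26.702 = 6.1948 kg/h.

6.195 kg/h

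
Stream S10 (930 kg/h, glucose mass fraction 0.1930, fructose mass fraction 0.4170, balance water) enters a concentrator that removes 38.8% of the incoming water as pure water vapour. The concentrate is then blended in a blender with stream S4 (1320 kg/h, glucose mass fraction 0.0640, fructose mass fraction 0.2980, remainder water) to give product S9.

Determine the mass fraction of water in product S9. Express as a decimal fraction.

0.5045

Vapour removed = 0.388×0.390×930 = 140.73 kg/h; concentrate = 789.27 kg/h.
water reaching the mixer = 221.97 (from concentrate) + 1320×0.638 = 1064.1 kg/h.
Product flow = 789.27 + 1320 = 2109.3 kg/h; water fraction = 0.5045.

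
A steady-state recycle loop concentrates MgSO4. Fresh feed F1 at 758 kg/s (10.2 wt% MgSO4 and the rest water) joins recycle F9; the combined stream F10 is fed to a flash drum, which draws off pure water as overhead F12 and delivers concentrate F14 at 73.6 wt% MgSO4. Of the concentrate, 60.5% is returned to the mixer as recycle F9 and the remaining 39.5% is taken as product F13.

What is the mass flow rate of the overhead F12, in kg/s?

653 kg/s

Overall MgSO4 balance (none leaves overhead): MgSO4 in fresh feed = MgSO4 in product, i.e. 758×0.102 = (1−0.605)·F14·0.736.
F14 = 77.316/(0.736×0.395) = 265.95 kg/s.
Recycle F9 = 0.605×265.95 = 160.9 kg/s.
Combined feed F10 = 758 + 160.9 = 918.9 kg/s.
Overhead F12 = F10 − F14 = 918.9 − 265.95 = 652.95 kg/s.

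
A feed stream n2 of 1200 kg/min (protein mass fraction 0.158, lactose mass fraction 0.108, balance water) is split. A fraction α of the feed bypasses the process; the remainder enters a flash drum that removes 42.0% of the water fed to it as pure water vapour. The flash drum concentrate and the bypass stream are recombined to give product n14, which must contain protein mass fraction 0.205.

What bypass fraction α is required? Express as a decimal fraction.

0.256

All 1200×0.158 = 189.6 kg/min of protein reaches n14, so n14 = 189.6/0.205 = 924.88 kg/min and vapour = 275.12 kg/min.
The evaporator receives (1−α)·1200 of feed at 0.734 water and removes 0.420 of that water:
0.420×0.734×(1−α)×1200 = 275.12
(1−α) = 275.12/369.94 = 0.7437;  α = 0.2563.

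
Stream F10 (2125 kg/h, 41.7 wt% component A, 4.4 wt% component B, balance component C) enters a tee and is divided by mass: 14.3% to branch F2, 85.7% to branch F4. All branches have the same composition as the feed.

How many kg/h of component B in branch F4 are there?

Branch F4 total = 0.857×2125 = 1821.1 kg/h.
component B in F4 = 0.044×1821.1 = 80.129 kg/h.

80.13 kg/h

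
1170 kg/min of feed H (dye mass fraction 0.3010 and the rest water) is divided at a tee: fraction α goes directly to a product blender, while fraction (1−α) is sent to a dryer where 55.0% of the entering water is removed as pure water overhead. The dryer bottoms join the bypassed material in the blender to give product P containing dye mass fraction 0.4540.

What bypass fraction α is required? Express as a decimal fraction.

All 1170×0.301 = 352.17 kg/min of dye reaches P, so P = 352.17/0.454 = 775.7 kg/min and vapour = 394.3 kg/min.
The evaporator receives (1−α)·1170 of feed at 0.699 water and removes 0.550 of that water:
0.550×0.699×(1−α)×1170 = 394.3
(1−α) = 394.3/449.81 = 0.8766;  α = 0.1234.

0.123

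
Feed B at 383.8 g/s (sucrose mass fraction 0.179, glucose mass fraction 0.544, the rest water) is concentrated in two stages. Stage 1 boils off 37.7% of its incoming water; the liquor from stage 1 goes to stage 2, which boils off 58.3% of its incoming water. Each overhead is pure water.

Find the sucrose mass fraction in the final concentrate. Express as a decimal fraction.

0.225

water in feed = 383.8×0.277 = 106.31 g/s.
After stage 1: water left = (1−0.377)×106.31 = 66.233; stream total = 343.72 g/s.
After stage 2: water left = (1−0.583)×66.233 = 27.619; final concentrate = 305.11 g/s.
sucrose fraction = 68.7/305.11 = 0.225.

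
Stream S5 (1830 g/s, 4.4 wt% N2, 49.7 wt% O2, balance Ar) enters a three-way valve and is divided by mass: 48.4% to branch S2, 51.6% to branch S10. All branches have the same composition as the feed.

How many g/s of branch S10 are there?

Branch S10 flow = 0.516×1830 = 944.28 g/s.

944.3 g/s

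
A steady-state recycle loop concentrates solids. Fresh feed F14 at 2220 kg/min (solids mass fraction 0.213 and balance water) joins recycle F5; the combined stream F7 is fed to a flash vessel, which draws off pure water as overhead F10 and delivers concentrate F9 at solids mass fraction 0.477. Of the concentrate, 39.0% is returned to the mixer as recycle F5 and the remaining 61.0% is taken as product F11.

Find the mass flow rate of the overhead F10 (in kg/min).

1229 kg/min

Overall solids balance (none leaves overhead): solids in fresh feed = solids in product, i.e. 2220×0.213 = (1−0.390)·F9·0.477.
F9 = 472.86/(0.477×0.610) = 1625.1 kg/min.
Recycle F5 = 0.390×1625.1 = 633.8 kg/min.
Combined feed F7 = 2220 + 633.8 = 2853.8 kg/min.
Overhead F10 = F7 − F9 = 2853.8 − 1625.1 = 1228.7 kg/min.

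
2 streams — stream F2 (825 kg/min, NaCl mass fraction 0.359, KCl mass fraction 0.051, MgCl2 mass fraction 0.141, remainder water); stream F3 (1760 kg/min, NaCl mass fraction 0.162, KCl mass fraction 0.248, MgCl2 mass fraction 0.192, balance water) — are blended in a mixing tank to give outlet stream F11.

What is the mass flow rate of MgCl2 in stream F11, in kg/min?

454.2 kg/min

MgCl2 out = MgCl2 in = 825×0.141 + 1760×0.192 = 454.25 kg/min.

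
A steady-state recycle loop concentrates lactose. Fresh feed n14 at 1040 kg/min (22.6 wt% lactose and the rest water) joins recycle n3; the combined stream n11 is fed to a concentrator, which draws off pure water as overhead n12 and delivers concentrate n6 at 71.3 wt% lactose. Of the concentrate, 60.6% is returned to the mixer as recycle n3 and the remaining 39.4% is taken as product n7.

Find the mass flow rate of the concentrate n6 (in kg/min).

836.7 kg/min

Overall lactose balance (none leaves overhead): lactose in fresh feed = lactose in product, i.e. 1040×0.226 = (1−0.606)·n6·0.713.
n6 = 235.04/(0.713×0.394) = 836.67 kg/min.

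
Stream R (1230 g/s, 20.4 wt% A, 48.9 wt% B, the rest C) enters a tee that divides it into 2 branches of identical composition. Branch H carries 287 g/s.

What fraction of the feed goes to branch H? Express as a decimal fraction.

Fraction to H = 287/1230 = 0.2333.

0.233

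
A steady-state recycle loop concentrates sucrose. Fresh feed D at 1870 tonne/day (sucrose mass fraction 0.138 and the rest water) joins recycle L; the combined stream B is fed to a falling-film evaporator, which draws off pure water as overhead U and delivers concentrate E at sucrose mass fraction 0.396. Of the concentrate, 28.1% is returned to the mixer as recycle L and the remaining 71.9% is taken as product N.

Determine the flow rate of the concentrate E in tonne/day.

906.4 tonne/day

Overall sucrose balance (none leaves overhead): sucrose in fresh feed = sucrose in product, i.e. 1870×0.138 = (1−0.281)·E·0.396.
E = 258.06/(0.396×0.719) = 906.35 tonne/day.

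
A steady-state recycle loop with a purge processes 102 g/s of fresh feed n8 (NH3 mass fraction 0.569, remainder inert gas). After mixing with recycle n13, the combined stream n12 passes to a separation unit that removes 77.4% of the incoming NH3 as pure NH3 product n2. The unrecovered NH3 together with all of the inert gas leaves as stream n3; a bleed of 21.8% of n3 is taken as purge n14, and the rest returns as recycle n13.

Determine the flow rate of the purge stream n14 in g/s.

inert gas enters only via n8 and leaves only via the purge: 102×0.431 = 0.218×(inert gas in n3), and the separation unit passes all inert gas, so inert gas in n12 = inert gas in n3 = 201.66 g/s.
NH3 in n12: m_A = 102×0.569 + (1−0.218)·(1−0.774)·m_A, so m_A = 58.038/0.8233 = 70.497 g/s.
n3 = (1−0.774)×70.497 + 201.66 = 217.59 g/s.
Purge n14 = 0.218×217.59 = 47.435 g/s.

47.44 g/s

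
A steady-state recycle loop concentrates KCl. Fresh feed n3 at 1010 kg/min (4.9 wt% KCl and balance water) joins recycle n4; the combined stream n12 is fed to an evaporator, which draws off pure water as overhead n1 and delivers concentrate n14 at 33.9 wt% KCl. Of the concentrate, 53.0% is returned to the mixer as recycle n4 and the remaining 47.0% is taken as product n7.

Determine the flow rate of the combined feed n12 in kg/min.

1175 kg/min

Overall KCl balance (none leaves overhead): KCl in fresh feed = KCl in product, i.e. 1010×0.049 = (1−0.530)·n14·0.339.
n14 = 49.49/(0.339×0.470) = 310.61 kg/min.
Recycle n4 = 0.530×310.61 = 164.62 kg/min.
Combined feed n12 = 1010 + 164.62 = 1174.6 kg/min.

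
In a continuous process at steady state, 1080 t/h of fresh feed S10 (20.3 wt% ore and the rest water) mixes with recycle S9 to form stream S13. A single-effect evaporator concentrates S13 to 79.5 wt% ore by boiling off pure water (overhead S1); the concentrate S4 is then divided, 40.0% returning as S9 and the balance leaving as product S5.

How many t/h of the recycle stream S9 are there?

183.8 t/h

Overall ore balance (none leaves overhead): ore in fresh feed = ore in product, i.e. 1080×0.203 = (1−0.400)·S4·0.795.
S4 = 219.24/(0.795×0.600) = 459.62 t/h.
Recycle S9 = 0.400×459.62 = 183.85 t/h.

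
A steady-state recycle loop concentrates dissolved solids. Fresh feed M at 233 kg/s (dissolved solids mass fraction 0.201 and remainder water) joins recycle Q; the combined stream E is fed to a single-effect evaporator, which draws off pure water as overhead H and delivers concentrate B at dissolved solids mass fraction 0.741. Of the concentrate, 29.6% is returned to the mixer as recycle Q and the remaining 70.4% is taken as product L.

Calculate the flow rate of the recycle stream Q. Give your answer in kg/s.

Overall dissolved solids balance (none leaves overhead): dissolved solids in fresh feed = dissolved solids in product, i.e. 233×0.201 = (1−0.296)·B·0.741.
B = 46.833/(0.741×0.704) = 89.776 kg/s.
Recycle Q = 0.296×89.776 = 26.574 kg/s.

26.57 kg/s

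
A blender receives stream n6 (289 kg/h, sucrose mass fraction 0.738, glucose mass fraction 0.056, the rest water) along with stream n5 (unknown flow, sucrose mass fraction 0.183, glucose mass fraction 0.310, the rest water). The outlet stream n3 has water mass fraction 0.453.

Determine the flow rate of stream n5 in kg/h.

Let n5 be the unknown flow. Total out = 289 + n5.
water balance: 59.534 + 0.507·n5 = 0.453·(289 + n5)
(0.507 − 0.453)·n5 = 0.453×289 − 59.534 = 71.383
n5 = 71.383 / 0.054 = 1321.9 kg/h

1322 kg/h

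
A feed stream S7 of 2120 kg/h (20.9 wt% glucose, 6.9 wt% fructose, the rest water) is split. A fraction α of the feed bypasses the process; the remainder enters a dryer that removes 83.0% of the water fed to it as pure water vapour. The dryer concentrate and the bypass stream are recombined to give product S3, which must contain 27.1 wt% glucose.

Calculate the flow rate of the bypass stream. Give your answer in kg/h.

1311 kg/h

All 2120×0.209 = 443.08 kg/h of glucose reaches S3, so S3 = 443.08/0.271 = 1635 kg/h and vapour = 485.02 kg/h.
The evaporator receives (1−α)·2120 of feed at 0.722 water and removes 0.830 of that water:
0.830×0.722×(1−α)×2120 = 485.02
(1−α) = 485.02/1270.4 = 0.3818;  α = 0.6182.
Bypass flow = 0.6182×2120 = 1310.6 kg/h.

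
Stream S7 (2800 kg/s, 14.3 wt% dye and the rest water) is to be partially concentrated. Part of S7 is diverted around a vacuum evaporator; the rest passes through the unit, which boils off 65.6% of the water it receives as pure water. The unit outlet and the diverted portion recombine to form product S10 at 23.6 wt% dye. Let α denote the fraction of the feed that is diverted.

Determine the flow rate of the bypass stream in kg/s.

837.3 kg/s

All 2800×0.143 = 400.4 kg/s of dye reaches S10, so S10 = 400.4/0.236 = 1696.6 kg/s and vapour = 1103.4 kg/s.
The evaporator receives (1−α)·2800 of feed at 0.857 water and removes 0.656 of that water:
0.656×0.857×(1−α)×2800 = 1103.4
(1−α) = 1103.4/1574.1 = 0.7009;  α = 0.2991.
Bypass flow = 0.2991×2800 = 837.34 kg/s.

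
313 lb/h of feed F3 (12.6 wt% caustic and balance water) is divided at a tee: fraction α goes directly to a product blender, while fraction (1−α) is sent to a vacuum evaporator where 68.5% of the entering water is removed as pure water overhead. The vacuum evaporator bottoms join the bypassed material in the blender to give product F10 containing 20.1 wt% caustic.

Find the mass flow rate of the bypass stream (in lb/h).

117.9 lb/h

All 313×0.126 = 39.438 lb/h of caustic reaches F10, so F10 = 39.438/0.201 = 196.21 lb/h and vapour = 116.79 lb/h.
The evaporator receives (1−α)·313 of feed at 0.874 water and removes 0.685 of that water:
0.685×0.874×(1−α)×313 = 116.79
(1−α) = 116.79/187.39 = 0.6233;  α = 0.3767.
Bypass flow = 0.3767×313 = 117.92 lb/h.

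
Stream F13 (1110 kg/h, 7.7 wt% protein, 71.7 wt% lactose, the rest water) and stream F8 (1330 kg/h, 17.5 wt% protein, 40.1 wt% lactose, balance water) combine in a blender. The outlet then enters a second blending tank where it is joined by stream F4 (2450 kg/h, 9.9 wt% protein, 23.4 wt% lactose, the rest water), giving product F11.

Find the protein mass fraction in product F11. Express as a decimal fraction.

0.1147

Overall, product flow = 4890 kg/h.
protein in = 1110×0.077 + 1330×0.175 + 2450×0.099 = 560.77 kg/h.
protein fraction in F11 = 0.1147.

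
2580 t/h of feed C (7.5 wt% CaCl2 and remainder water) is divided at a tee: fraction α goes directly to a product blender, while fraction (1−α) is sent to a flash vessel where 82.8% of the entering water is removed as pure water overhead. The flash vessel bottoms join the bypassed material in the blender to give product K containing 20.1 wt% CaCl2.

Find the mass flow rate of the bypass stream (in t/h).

All 2580×0.075 = 193.5 t/h of CaCl2 reaches K, so K = 193.5/0.201 = 962.69 t/h and vapour = 1617.3 t/h.
The evaporator receives (1−α)·2580 of feed at 0.925 water and removes 0.828 of that water:
0.828×0.925×(1−α)×2580 = 1617.3
(1−α) = 1617.3/1976 = 0.8185;  α = 0.1815.
Bypass flow = 0.1815×2580 = 468.35 t/h.

468.3 t/h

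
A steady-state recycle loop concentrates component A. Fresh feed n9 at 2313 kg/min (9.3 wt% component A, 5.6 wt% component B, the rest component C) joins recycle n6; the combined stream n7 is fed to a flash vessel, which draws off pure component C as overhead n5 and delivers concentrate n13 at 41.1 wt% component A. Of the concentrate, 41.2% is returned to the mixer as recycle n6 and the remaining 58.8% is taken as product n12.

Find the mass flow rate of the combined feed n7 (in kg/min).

2680 kg/min

Overall component A balance (none leaves overhead): component A in fresh feed = component A in product, i.e. 2313×0.093 = (1−0.412)·n13·0.411.
n13 = 215.11/(0.411×0.588) = 890.1 kg/min.
Recycle n6 = 0.412×890.1 = 366.72 kg/min.
Combined feed n7 = 2313 + 366.72 = 2679.7 kg/min.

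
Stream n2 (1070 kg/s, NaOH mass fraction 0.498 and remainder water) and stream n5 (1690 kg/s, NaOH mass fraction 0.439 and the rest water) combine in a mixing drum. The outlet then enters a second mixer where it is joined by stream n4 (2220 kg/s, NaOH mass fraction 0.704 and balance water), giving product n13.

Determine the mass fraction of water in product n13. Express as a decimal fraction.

0.430

Overall, product flow = 4980 kg/s.
water in = 1070×0.502 + 1690×0.561 + 2220×0.296 = 2142.4 kg/s.
water fraction in n13 = 0.430.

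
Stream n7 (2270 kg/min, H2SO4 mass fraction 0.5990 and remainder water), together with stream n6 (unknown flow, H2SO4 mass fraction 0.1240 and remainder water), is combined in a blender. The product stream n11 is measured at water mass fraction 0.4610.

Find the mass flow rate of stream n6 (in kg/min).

Let n6 be the unknown flow. Total out = 2270 + n6.
water balance: 910.27 + 0.876·n6 = 0.461·(2270 + n6)
(0.876 − 0.461)·n6 = 0.461×2270 − 910.27 = 136.2
n6 = 136.2 / 0.415 = 328.19 kg/min

328.2 kg/min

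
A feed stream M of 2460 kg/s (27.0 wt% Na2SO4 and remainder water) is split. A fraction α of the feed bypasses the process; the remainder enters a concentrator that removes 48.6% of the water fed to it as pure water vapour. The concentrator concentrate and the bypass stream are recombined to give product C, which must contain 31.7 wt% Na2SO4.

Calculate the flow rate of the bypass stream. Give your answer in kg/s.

All 2460×0.270 = 664.2 kg/s of Na2SO4 reaches C, so C = 664.2/0.317 = 2095.3 kg/s and vapour = 364.73 kg/s.
The evaporator receives (1−α)·2460 of feed at 0.730 water and removes 0.486 of that water:
0.486×0.730×(1−α)×2460 = 364.73
(1−α) = 364.73/872.76 = 0.4179;  α = 0.5821.
Bypass flow = 0.5821×2460 = 1431.9 kg/s.

1432 kg/s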